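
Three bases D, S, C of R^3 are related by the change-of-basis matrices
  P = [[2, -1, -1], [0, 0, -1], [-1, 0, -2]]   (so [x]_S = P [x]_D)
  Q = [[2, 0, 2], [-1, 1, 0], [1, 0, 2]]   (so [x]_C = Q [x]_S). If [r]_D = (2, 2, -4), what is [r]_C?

(24, -2, 18)

Composing the changes, [r]_C = Q P [r]_D.
Q P = [[2, -2, -6], [-2, 1, 0], [0, -1, -5]]; applying this to (2, 2, -4) gives (24, -2, 18).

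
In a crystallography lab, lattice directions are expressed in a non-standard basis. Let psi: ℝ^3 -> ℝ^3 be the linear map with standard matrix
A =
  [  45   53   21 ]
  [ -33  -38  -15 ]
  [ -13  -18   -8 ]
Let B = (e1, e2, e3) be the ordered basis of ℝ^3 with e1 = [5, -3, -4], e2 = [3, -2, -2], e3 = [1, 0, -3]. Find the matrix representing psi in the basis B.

The j-th column of [psi]_B is [psi(ej)]_B.
psi(e1) = A e1 = [-18, 9, 21] = -3e1 + 0·e2 - 3e3, so column 1 is [-3, 0, -3].
Repeating for e2, e3 and assembling the columns gives [[-3, -3, -2], [0, 1, -3], [-3, -1, 1]].

[[-3, -3, -2], [0, 1, -3], [-3, -1, 1]]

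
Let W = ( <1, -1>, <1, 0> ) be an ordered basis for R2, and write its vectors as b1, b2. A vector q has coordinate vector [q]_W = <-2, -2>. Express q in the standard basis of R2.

By definition q = -2b1 - 2b2.
Summing componentwise gives <-4, 2>.

<-4, 2>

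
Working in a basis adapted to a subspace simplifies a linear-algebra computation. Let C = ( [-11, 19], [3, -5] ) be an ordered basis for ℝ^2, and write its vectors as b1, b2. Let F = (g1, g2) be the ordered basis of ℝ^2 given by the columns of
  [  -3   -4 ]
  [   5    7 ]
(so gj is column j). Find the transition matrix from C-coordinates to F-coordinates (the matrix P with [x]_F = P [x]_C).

[[1, -1], [2, 0]]

Column j of P is [bj]_F, since P maps C-coordinates to F-coordinates.
Expressing b1 in F: b1 = g1 + 2g2, so column 1 of P is [1, 2].
Doing the same for each bj gives P = [[1, -1], [2, 0]].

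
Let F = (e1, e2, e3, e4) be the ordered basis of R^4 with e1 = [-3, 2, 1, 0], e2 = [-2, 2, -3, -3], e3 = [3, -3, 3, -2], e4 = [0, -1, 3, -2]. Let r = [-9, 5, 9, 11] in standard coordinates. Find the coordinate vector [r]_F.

We seek scalars with c_1 e1 + ... + c_4 e4 = r; equivalently solve M c = r where the columns of M are e1, ..., e4.
Row-reducing the augmented matrix [M | r] gives c = (3, -3, -2, 1).
Check: 3e1 - 3e2 - 2e3 + e4 = [-9, 5, 9, 11].

[3, -3, -2, 1]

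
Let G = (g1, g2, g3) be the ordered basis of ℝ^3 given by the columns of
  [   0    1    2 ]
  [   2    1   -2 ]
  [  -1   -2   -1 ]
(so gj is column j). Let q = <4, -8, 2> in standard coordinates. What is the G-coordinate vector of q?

We seek scalars with c_1 g1 + ... + c_3 g3 = q; equivalently solve M c = q where the columns of M are g1, ..., g3.
Gaussian elimination on [M | q] yields c = (2, -4, 4).
Check: 2g1 - 4g2 + 4g3 = <4, -8, 2>.

<2, -4, 4>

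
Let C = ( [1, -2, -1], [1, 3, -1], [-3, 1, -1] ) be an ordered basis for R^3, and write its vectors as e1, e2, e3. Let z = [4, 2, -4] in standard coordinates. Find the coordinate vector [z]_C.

[z]_C is the unique c with M c = z, where M has columns e1, ..., e3.
Solving this 3x3 system gives c = (2, 2, 0).
Check: 2e1 + 2e2 + 0·e3 = [4, 2, -4].

[2, 2, 0]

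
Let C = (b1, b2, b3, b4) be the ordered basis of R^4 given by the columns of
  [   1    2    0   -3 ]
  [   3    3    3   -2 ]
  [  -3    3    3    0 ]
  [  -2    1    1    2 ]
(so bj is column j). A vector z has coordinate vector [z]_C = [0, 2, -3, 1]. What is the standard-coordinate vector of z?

[1, -5, -3, 1]

The coordinates say z = 0·b1 + 2b2 - 3b3 + b4; adding the scaled basis vectors gives [1, -5, -3, 1].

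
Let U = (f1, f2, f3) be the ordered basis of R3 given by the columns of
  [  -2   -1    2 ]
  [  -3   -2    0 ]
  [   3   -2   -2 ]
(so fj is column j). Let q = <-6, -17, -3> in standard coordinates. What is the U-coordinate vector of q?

<3, 4, 2>

[q]_U is the unique c with M c = q, where M has columns f1, ..., f3.
Gaussian elimination on [M | q] yields c = (3, 4, 2).
Check: 3f1 + 4f2 + 2f3 = <-6, -17, -3>.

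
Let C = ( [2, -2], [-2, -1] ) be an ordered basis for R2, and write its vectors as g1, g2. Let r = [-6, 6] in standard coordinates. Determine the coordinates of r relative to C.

Write r = c_1 g1 + c_2 g2 and solve for the c_i.
System: 2c_1 - 2c_2 = -6, -2c_1 - c_2 = 6; solving gives c_1 = -3, c_2 = 0.
Check: -3g1 + 0·g2 = [-6, 6].

[-3, 0]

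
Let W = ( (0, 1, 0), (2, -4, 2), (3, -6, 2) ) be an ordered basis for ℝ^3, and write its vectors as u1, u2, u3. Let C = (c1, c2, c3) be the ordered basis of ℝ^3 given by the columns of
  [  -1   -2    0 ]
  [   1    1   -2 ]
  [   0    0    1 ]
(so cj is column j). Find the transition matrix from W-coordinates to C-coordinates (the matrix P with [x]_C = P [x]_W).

Take x = uj: its W-coordinates are the j-th standard unit vector, so P e_j — column j of P — equals [uj]_C.
u1 = 2c1 - c2 + 0·c3, giving column 1 = (2, -1, 0); repeating for each j gives P = [[2, 2, -1], [-1, -2, -1], [0, 2, 2]].

[[2, 2, -1], [-1, -2, -1], [0, 2, 2]]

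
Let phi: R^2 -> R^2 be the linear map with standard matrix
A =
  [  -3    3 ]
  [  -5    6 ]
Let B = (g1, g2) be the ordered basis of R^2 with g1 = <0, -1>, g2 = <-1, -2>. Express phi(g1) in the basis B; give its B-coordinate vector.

Column 1 of [phi]_B is the B-coordinate vector of phi(g1).
In standard coordinates phi(g1) = A g1 = <-3, -6>.
Converting to B: <-3, -6> = 0·g1 + 3g2, so the coordinate vector is <0, 3>.

<0, 3>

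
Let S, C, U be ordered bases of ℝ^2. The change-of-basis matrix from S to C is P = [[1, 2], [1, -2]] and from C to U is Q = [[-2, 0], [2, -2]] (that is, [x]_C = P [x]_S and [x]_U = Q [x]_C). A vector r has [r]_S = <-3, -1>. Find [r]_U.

<10, -8>

Composing the changes, [r]_U = Q P [r]_S.
Q P = [[-2, -4], [0, 8]]; applying this to <-3, -1> gives <10, -8>.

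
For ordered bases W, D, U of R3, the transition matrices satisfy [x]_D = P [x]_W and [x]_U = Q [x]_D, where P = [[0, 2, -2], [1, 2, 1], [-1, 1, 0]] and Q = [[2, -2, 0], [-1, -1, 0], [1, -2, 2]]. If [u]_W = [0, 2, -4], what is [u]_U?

[24, -12, 16]

Apply P to get D-coordinates [12, 0, 2], then Q to get U-coordinates.
The result is [u]_U = [24, -12, 16].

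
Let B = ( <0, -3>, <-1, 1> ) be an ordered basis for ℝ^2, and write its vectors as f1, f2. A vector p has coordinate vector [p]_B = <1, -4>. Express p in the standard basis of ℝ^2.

p = M [p]_B, where M has columns f1, f2.
Carrying out the matrix-vector product, p = <4, -7>.

<4, -7>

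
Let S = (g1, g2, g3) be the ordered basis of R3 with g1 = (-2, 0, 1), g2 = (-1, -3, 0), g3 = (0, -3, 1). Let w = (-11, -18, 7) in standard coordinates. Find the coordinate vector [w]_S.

(4, 3, 3)

Write w = c_1 g1 + ... + c_3 g3 and solve for the c_i.
Solving this 3x3 system gives c = (4, 3, 3).
Check: 4g1 + 3g2 + 3g3 = (-11, -18, 7).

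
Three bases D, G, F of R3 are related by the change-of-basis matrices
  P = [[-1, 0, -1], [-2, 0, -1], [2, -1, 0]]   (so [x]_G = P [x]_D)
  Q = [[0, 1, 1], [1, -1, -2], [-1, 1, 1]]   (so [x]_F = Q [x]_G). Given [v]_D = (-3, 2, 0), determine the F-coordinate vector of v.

Composing the changes, [v]_F = Q P [v]_D.
Q P = [[0, -1, -1], [-3, 2, 0], [1, -1, 0]]; applying this to (-3, 2, 0) gives (-2, 13, -5).

(-2, 13, -5)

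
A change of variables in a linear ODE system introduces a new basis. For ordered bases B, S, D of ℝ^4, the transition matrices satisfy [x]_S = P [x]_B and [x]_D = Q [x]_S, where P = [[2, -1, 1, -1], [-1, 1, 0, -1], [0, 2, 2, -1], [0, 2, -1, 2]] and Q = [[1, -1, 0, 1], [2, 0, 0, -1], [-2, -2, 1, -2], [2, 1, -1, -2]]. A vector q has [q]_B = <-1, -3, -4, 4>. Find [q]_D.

<5, -20, -4, -14>

Apply P to get S-coordinates <-7, -6, -18, 6>, then Q to get D-coordinates.
The result is [q]_D = <5, -20, -4, -14>.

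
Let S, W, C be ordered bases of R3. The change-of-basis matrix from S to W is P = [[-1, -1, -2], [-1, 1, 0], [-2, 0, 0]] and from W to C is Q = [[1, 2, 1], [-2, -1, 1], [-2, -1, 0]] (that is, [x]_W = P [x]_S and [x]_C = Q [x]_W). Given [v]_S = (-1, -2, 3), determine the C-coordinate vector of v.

(-3, 9, 7)

Composing the changes, [v]_C = Q P [v]_S.
Q P = [[-5, 1, -2], [1, 1, 4], [3, 1, 4]]; applying this to (-1, -2, 3) gives (-3, 9, 7).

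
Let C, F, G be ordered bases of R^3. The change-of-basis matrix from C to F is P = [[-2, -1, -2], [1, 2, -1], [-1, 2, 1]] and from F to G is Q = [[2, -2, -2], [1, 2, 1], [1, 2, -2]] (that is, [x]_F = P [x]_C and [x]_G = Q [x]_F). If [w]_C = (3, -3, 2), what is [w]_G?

(10, -24, -3)

Composing the changes, [w]_G = Q P [w]_C.
Q P = [[-4, -10, -4], [-1, 5, -3], [2, -1, -6]]; applying this to (3, -3, 2) gives (10, -24, -3).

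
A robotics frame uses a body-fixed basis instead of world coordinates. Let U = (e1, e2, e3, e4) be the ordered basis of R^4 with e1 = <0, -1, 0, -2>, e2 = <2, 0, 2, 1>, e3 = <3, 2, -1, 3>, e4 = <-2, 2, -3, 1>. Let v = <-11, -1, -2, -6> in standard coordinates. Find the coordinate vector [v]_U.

[v]_U is the unique c with M c = v, where M has columns e1, ..., e4.
Row-reducing the augmented matrix [M | v] gives c = (1, 2, -3, 3).
Check: e1 + 2e2 - 3e3 + 3e4 = <-11, -1, -2, -6>.

<1, 2, -3, 3>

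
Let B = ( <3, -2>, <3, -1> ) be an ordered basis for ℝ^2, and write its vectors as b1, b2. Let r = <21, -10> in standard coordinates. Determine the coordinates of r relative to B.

<3, 4>

Write r = c_1 b1 + c_2 b2 and solve for the c_i.
System: 3c_1 + 3c_2 = 21, -2c_1 - c_2 = -10; solving gives c_1 = 3, c_2 = 4.
Check: 3b1 + 4b2 = <21, -10>.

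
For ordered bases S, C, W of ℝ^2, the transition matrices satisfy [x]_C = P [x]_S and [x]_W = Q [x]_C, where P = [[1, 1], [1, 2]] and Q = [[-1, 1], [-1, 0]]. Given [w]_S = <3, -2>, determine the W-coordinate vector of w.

Composing the changes, [w]_W = Q P [w]_S.
Q P = [[0, 1], [-1, -1]]; applying this to <3, -2> gives <-2, -1>.

<-2, -1>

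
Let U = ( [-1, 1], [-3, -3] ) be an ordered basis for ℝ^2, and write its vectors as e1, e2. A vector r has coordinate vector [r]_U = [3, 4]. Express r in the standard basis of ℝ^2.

[-15, -9]

r = M [r]_U, where M has columns e1, e2.
Carrying out the matrix-vector product, r = [-15, -9].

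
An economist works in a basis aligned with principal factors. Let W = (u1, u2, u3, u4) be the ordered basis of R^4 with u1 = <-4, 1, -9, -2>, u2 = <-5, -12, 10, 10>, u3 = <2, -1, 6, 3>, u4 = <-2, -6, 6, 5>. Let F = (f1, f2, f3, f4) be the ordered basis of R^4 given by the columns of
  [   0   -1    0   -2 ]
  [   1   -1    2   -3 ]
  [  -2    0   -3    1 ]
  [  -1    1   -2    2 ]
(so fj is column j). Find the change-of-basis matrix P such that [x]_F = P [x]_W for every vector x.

Take x = uj: its W-coordinates are the j-th standard unit vector, so P e_j — column j of P — equals [uj]_F.
u1 = 2f1 + 2f2 + 2f3 + f4, giving column 1 = <2, 2, 2, 1>; repeating for each j gives P = [[2, -1, -1, -1], [2, 1, 2, 0], [2, -2, -2, -1], [1, 2, -2, 1]].

[[2, -1, -1, -1], [2, 1, 2, 0], [2, -2, -2, -1], [1, 2, -2, 1]]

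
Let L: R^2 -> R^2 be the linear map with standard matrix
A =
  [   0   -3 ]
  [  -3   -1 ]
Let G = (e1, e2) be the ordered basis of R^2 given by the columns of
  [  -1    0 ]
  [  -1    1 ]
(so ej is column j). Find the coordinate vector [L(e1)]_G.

[-3, 1]

Compute L(e1) = A e1 = [3, 4] in standard coordinates.
Then write this in G-coordinates: solve for y in y_1 e1 + y_2 e2 = [3, 4].
This gives y = [-3, 1], which is column 1 of [L]_G.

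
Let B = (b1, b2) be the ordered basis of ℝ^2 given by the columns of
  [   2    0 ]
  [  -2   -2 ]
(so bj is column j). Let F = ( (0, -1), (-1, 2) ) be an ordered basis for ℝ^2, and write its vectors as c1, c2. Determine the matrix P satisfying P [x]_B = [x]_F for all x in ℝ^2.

Column j of P is [bj]_F, since P maps B-coordinates to F-coordinates.
Expressing b1 in F: b1 = -2c1 - 2c2, so column 1 of P is (-2, -2).
Doing the same for each bj gives P = [[-2, 2], [-2, 0]].

[[-2, 2], [-2, 0]]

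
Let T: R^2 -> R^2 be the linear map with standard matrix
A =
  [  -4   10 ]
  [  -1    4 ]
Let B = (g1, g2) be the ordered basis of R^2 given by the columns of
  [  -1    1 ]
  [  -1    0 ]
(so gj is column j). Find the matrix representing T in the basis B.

The j-th column of [T]_B is [T(gj)]_B.
T(g1) = A g1 = [-6, -3] = 3g1 - 3g2, so column 1 is [3, -3].
Repeating for g2 and assembling the columns gives [[3, 1], [-3, -3]].

[[3, 1], [-3, -3]]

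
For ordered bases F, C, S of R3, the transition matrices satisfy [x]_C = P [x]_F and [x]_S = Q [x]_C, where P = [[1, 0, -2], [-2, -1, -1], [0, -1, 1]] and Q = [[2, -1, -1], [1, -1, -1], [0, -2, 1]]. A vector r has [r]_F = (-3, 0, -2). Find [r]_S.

Composing the changes, [r]_S = Q P [r]_F.
Q P = [[4, 2, -4], [3, 2, -2], [4, 1, 3]]; applying this to (-3, 0, -2) gives (-4, -5, -18).

(-4, -5, -18)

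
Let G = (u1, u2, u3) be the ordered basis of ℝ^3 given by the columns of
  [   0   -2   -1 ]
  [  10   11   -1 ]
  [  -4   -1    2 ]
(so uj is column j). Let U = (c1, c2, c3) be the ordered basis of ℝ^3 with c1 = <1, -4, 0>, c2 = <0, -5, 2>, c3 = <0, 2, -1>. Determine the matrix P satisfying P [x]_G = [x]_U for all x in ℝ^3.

[[0, -2, -1], [-2, -1, 1], [0, -1, 0]]

Column j of P is [uj]_U, since P maps G-coordinates to U-coordinates.
Expressing u1 in U: u1 = 0·c1 - 2c2 + 0·c3, so column 1 of P is <0, -2, 0>.
Doing the same for each uj gives P = [[0, -2, -1], [-2, -1, 1], [0, -1, 0]].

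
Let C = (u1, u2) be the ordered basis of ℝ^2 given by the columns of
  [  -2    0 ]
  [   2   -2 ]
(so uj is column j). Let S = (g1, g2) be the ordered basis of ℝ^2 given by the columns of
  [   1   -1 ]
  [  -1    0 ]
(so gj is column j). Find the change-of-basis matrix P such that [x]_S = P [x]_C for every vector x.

[[-2, 2], [0, 2]]

Take x = uj: its C-coordinates are the j-th standard unit vector, so P e_j — column j of P — equals [uj]_S.
u1 = -2g1 + 0·g2, giving column 1 = <-2, 0>; repeating for each j gives P = [[-2, 2], [0, 2]].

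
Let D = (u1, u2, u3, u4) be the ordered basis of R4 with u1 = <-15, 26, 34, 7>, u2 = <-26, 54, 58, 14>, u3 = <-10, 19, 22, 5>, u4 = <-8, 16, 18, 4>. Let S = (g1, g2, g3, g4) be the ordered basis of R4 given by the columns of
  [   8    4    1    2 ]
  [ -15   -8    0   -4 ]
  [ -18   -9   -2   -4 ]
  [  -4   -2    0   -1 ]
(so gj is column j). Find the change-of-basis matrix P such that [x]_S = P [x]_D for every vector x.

[[-2, -2, -1, 0], [0, -2, 0, -2], [-1, 2, 0, 0], [1, -2, -1, 0]]

Take x = uj: its D-coordinates are the j-th standard unit vector, so P e_j — column j of P — equals [uj]_S.
u1 = -2g1 + 0·g2 - g3 + g4, giving column 1 = <-2, 0, -1, 1>; repeating for each j gives P = [[-2, -2, -1, 0], [0, -2, 0, -2], [-1, 2, 0, 0], [1, -2, -1, 0]].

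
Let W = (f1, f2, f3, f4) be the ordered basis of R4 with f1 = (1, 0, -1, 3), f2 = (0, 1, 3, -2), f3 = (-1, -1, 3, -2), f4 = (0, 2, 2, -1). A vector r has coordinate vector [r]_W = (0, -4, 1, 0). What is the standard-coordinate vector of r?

The coordinates say r = 0·f1 - 4f2 + f3 + 0·f4; adding the scaled basis vectors gives (-1, -5, -9, 6).

(-1, -5, -9, 6)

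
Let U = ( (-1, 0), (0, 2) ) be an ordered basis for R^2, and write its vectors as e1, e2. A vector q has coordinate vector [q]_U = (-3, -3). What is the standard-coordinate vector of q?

q = M [q]_U, where M has columns e1, e2.
Carrying out the matrix-vector product, q = (3, -6).

(3, -6)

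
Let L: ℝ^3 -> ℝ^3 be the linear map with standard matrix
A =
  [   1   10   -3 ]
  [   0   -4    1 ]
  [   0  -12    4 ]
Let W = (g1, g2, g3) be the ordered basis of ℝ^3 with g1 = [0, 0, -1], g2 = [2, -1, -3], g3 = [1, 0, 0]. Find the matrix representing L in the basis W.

The j-th column of [L]_W is [L(gj)]_W.
L(g1) = A g1 = [3, -1, -4] = g1 + g2 + g3, so column 1 is [1, 1, 1].
Repeating for g2, g3 and assembling the columns gives [[1, 3, 0], [1, -1, 0], [1, 3, 1]].

[[1, 3, 0], [1, -1, 0], [1, 3, 1]]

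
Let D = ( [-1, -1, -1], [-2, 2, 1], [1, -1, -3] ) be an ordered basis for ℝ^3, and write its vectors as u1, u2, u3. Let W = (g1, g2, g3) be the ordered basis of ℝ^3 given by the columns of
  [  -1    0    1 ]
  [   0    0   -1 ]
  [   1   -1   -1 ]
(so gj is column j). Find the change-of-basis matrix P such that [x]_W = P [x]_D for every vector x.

Column j of P is [uj]_W, since P maps D-coordinates to W-coordinates.
Expressing u1 in W: u1 = 2g1 + 2g2 + g3, so column 1 of P is [2, 2, 1].
Doing the same for each uj gives P = [[2, 0, 0], [2, 1, 2], [1, -2, 1]].

[[2, 0, 0], [2, 1, 2], [1, -2, 1]]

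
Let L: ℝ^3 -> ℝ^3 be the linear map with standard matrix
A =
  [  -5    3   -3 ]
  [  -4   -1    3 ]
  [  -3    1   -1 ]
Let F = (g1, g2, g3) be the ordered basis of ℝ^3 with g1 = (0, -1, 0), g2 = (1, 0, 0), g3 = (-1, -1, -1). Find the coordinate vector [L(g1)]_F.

(-2, -2, 1)

Compute L(g1) = A g1 = (-3, 1, -1) in standard coordinates.
Then write this in F-coordinates: solve for y in y_1 g1 + ... + y_3 g3 = (-3, 1, -1).
This gives y = (-2, -2, 1), which is column 1 of [L]_F.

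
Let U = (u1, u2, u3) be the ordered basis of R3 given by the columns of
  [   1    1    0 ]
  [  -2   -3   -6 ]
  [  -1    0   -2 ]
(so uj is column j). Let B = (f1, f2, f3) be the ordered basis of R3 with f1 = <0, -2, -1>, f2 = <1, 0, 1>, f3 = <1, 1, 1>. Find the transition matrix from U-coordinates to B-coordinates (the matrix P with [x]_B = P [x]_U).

[[2, 1, 2], [-1, 2, 2], [2, -1, -2]]

Take x = uj: its U-coordinates are the j-th standard unit vector, so P e_j — column j of P — equals [uj]_B.
u1 = 2f1 - f2 + 2f3, giving column 1 = <2, -1, 2>; repeating for each j gives P = [[2, 1, 2], [-1, 2, 2], [2, -1, -2]].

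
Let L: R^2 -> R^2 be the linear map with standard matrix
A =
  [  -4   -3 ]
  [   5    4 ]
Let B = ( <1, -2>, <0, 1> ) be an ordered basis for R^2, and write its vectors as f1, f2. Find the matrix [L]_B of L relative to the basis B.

[[2, -3], [1, -2]]

Let P have columns f1, f2. Then [L]_B = P^(-1) A P.
Here det P = 1, so P^(-1) is integer; computing A P first and then P^(-1)(A P) gives [[2, -3], [1, -2]].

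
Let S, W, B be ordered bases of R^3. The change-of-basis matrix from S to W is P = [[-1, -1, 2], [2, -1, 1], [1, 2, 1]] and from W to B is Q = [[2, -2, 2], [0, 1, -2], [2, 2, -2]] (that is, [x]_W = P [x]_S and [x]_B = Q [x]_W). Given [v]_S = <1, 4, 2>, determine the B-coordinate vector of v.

<20, -22, -24>

Composing the changes, [v]_B = Q P [v]_S.
Q P = [[-4, 4, 4], [0, -5, -1], [0, -8, 4]]; applying this to <1, 4, 2> gives <20, -22, -24>.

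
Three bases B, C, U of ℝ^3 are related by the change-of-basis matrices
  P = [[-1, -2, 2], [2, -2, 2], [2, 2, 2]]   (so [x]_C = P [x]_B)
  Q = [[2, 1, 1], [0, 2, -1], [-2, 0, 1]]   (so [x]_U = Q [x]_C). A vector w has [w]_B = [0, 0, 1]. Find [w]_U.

First [w]_C = P [w]_B = [2, 2, 2].
Then [w]_U = Q [w]_C = [8, 2, -2].

[8, 2, -2]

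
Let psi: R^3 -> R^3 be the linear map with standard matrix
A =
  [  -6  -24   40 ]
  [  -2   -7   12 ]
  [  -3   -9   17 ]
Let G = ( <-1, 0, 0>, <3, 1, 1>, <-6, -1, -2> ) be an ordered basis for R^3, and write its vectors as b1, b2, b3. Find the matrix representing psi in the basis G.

Let P have columns b1, ..., b3. Then [psi]_G = P^(-1) A P.
Here det P = 1, so P^(-1) is integer; computing A P first and then P^(-1)(A P) gives [[3, -1, -1], [1, -1, -3], [-1, 0, 2]].

[[3, -1, -1], [1, -1, -3], [-1, 0, 2]]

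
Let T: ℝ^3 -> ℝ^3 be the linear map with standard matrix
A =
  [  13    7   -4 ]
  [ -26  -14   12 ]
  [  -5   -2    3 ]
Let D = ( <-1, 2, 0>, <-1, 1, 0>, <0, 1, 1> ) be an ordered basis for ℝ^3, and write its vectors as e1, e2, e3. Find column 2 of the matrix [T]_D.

<3, 3, 3>

Compute T(e2) = A e2 = <-6, 12, 3> in standard coordinates.
Then write this in D-coordinates: solve for y in y_1 e1 + ... + y_3 e3 = <-6, 12, 3>.
This gives y = <3, 3, 3>, which is column 2 of [T]_D.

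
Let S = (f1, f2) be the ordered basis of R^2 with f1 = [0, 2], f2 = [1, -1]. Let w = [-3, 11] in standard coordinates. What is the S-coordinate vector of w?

We seek scalars with c_1 f1 + c_2 f2 = w; equivalently solve M c = w where the columns of M are f1, f2.
System: 0c_1 + c_2 = -3, 2c_1 - c_2 = 11; solving gives c_1 = 4, c_2 = -3.
Check: 4f1 - 3f2 = [-3, 11].

[4, -3]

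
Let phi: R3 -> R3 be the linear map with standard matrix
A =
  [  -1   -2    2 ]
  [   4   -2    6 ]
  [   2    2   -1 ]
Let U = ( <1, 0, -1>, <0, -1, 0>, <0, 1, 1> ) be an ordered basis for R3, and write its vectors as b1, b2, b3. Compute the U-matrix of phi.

The j-th column of [phi]_U is [phi(bj)]_U.
phi(b1) = A b1 = <-3, -2, 3> = -3b1 + 2b2 + 0·b3, so column 1 is <-3, 2, 0>.
Repeating for b2, b3 and assembling the columns gives [[-3, 2, 0], [2, -2, -3], [0, 0, 1]].

[[-3, 2, 0], [2, -2, -3], [0, 0, 1]]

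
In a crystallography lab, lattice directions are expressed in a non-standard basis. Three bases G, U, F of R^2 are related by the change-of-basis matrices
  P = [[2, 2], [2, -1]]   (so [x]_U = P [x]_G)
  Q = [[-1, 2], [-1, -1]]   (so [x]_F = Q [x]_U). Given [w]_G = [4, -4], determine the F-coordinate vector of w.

[24, -12]

First [w]_U = P [w]_G = [0, 12].
Then [w]_F = Q [w]_U = [24, -12].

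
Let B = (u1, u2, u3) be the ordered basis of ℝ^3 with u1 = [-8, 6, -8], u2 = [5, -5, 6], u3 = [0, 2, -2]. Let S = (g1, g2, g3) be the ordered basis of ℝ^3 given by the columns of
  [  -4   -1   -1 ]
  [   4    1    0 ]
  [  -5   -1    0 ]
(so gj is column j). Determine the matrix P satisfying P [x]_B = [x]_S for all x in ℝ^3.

Let M have columns uj and N have columns gj. Then for every x, N [x]_S = x = M [x]_B, so P = N^(-1) M.
Since det N = -1, N^(-1) has integer entries; multiplying gives P = [[2, -1, 0], [-2, -1, 2], [2, 0, -2]].

[[2, -1, 0], [-2, -1, 2], [2, 0, -2]]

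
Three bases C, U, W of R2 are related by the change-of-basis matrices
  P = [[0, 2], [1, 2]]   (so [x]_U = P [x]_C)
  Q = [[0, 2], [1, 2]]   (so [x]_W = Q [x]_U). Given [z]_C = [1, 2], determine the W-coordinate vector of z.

[10, 14]

Apply P to get U-coordinates [4, 5], then Q to get W-coordinates.
The result is [z]_W = [10, 14].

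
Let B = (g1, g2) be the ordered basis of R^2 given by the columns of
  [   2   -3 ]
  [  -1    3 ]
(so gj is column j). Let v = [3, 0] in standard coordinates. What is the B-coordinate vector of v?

We seek scalars with c_1 g1 + c_2 g2 = v; equivalently solve M c = v where the columns of M are g1, g2.
System: 2c_1 - 3c_2 = 3, -c_1 + 3c_2 = 0; solving gives c_1 = 3, c_2 = 1.
Check: 3g1 + g2 = [3, 0].

[3, 1]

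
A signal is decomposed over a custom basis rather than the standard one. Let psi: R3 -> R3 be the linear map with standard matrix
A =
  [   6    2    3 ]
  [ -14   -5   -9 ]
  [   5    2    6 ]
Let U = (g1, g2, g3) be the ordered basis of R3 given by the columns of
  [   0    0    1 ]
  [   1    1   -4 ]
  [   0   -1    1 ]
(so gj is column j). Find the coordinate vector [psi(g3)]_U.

[3, -2, 1]

Column 3 of [psi]_U is the U-coordinate vector of psi(g3).
In standard coordinates psi(g3) = A g3 = [1, -3, 3].
Converting to U: [1, -3, 3] = 3g1 - 2g2 + g3, so the coordinate vector is [3, -2, 1].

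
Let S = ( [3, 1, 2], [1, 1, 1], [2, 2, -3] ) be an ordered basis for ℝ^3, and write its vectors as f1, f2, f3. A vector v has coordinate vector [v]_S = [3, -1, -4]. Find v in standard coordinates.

v = M [v]_S, where M has columns f1, ..., f3.
Carrying out the matrix-vector product, v = [0, -6, 17].

[0, -6, 17]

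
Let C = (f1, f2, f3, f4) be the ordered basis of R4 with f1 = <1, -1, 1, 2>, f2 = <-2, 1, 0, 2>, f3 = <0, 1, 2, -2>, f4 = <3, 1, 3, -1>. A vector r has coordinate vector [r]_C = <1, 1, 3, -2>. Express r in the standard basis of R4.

<-7, 1, 1, 0>

The coordinates say r = f1 + f2 + 3f3 - 2f4; adding the scaled basis vectors gives <-7, 1, 1, 0>.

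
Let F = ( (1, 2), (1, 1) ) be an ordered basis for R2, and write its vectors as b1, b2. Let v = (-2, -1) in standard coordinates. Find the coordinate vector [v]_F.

(1, -3)

Write v = c_1 b1 + c_2 b2 and solve for the c_i.
System: c_1 + c_2 = -2, 2c_1 + c_2 = -1; solving gives c_1 = 1, c_2 = -3.
Check: b1 - 3b2 = (-2, -1).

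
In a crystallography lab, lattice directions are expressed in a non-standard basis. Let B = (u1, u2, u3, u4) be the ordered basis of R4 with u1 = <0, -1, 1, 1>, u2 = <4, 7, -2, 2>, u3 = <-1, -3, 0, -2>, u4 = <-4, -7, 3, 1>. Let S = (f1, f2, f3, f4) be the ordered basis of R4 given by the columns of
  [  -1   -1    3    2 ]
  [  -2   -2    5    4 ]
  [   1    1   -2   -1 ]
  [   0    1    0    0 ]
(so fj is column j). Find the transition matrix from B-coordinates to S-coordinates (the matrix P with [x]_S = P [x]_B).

Take x = uj: its B-coordinates are the j-th standard unit vector, so P e_j — column j of P — equals [uj]_S.
u1 = 2f1 + f2 + f3 + 0·f4, giving column 1 = <2, 1, 1, 0>; repeating for each j gives P = [[2, -1, 2, 0], [1, 2, -2, 1], [1, 1, 1, -1], [0, 1, -2, 0]].

[[2, -1, 2, 0], [1, 2, -2, 1], [1, 1, 1, -1], [0, 1, -2, 0]]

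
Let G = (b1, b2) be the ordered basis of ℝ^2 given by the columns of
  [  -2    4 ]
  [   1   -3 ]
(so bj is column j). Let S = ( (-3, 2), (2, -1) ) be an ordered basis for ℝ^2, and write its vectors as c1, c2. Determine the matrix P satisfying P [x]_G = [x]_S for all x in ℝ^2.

Let M have columns bj and N have columns cj. Then for every x, N [x]_S = x = M [x]_G, so P = N^(-1) M.
Since det N = -1, N^(-1) has integer entries; multiplying gives P = [[0, -2], [-1, -1]].

[[0, -2], [-1, -1]]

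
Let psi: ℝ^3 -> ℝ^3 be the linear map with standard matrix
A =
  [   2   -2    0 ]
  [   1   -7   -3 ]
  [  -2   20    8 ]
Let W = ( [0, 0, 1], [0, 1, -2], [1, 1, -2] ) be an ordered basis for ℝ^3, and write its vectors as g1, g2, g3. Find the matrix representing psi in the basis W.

With P the matrix whose columns are g1, ..., g3, [psi]_W = P^(-1) A P.
Column by column: psi(g1) = A g1 = [0, -3, 8]; its W-coordinates [2, -3, 0] give column 1.
Continuing for each basis vector yields [psi]_W = [[2, 2, 2], [-3, 1, 0], [0, -2, 0]].

[[2, 2, 2], [-3, 1, 0], [0, -2, 0]]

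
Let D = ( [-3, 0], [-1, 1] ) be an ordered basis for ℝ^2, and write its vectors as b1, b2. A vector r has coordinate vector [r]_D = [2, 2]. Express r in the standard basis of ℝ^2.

r = M [r]_D, where M has columns b1, b2.
Carrying out the matrix-vector product, r = [-8, 2].

[-8, 2]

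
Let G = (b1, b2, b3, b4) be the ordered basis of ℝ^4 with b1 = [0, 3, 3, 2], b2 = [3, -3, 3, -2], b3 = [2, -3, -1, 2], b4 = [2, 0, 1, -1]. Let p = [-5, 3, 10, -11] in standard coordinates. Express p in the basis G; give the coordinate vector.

Write p = c_1 b1 + ... + c_4 b4 and solve for the c_i.
Gaussian elimination on [M | p] yields c = (0, 3, -4, -3).
Check: 0·b1 + 3b2 - 4b3 - 3b4 = [-5, 3, 10, -11].

[0, 3, -4, -3]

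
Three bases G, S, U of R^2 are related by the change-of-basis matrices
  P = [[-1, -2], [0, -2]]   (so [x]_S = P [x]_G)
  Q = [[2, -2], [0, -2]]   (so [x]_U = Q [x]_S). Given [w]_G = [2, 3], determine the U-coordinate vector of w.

[-4, 12]

Composing the changes, [w]_U = Q P [w]_G.
Q P = [[-2, 0], [0, 4]]; applying this to [2, 3] gives [-4, 12].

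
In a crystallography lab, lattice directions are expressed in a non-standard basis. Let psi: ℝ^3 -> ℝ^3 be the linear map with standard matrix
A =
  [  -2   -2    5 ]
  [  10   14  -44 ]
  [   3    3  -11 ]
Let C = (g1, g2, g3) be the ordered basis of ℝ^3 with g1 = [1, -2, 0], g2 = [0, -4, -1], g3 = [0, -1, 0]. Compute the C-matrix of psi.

[[2, 3, 2], [3, 1, 3], [2, 2, -2]]

With P the matrix whose columns are g1, ..., g3, [psi]_C = P^(-1) A P.
Column by column: psi(g1) = A g1 = [2, -18, -3]; its C-coordinates [2, 3, 2] give column 1.
Continuing for each basis vector yields [psi]_C = [[2, 3, 2], [3, 1, 3], [2, 2, -2]].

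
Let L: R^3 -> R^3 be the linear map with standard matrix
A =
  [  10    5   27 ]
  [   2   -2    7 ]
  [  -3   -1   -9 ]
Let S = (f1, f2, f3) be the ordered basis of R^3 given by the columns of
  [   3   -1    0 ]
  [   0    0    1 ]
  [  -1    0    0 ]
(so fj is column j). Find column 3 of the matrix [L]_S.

(1, -2, -2)

Compute L(f3) = A f3 = (5, -2, -1) in standard coordinates.
Then write this in S-coordinates: solve for y in y_1 f1 + ... + y_3 f3 = (5, -2, -1).
This gives y = (1, -2, -2), which is column 3 of [L]_S.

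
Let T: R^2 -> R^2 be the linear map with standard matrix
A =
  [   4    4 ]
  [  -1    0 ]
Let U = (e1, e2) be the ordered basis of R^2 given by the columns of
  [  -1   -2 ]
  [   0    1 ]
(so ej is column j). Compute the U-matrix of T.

[[2, 0], [1, 2]]

Let P have columns e1, e2. Then [T]_U = P^(-1) A P.
Here det P = -1, so P^(-1) is integer; computing A P first and then P^(-1)(A P) gives [[2, 0], [1, 2]].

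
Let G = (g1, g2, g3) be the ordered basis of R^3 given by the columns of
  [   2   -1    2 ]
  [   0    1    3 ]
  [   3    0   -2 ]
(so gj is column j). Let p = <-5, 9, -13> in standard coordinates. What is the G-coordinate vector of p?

We seek scalars with c_1 g1 + ... + c_3 g3 = p; equivalently solve M c = p where the columns of M are g1, ..., g3.
Solving this 3x3 system gives c = (-3, 3, 2).
Check: -3g1 + 3g2 + 2g3 = <-5, 9, -13>.

<-3, 3, 2>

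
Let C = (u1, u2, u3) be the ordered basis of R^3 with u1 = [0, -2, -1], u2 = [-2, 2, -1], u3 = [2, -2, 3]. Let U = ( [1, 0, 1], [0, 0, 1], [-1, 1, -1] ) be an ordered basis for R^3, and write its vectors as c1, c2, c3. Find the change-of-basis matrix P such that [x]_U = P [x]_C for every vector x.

[[-2, 0, 0], [-1, 1, 1], [-2, 2, -2]]

Take x = uj: its C-coordinates are the j-th standard unit vector, so P e_j — column j of P — equals [uj]_U.
u1 = -2c1 - c2 - 2c3, giving column 1 = [-2, -1, -2]; repeating for each j gives P = [[-2, 0, 0], [-1, 1, 1], [-2, 2, -2]].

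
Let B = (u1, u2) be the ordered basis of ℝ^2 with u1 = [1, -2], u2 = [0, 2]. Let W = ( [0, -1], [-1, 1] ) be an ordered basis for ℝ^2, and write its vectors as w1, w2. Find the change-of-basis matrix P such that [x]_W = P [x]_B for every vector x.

[[1, -2], [-1, 0]]

Take x = uj: its B-coordinates are the j-th standard unit vector, so P e_j — column j of P — equals [uj]_W.
u1 = w1 - w2, giving column 1 = [1, -1]; repeating for each j gives P = [[1, -2], [-1, 0]].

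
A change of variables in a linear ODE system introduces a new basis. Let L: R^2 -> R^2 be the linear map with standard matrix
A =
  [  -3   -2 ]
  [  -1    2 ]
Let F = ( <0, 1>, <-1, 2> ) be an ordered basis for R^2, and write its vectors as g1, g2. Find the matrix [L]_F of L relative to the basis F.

The j-th column of [L]_F is [L(gj)]_F.
L(g1) = A g1 = <-2, 2> = -2g1 + 2g2, so column 1 is <-2, 2>.
Repeating for g2 and assembling the columns gives [[-2, 3], [2, 1]].

[[-2, 3], [2, 1]]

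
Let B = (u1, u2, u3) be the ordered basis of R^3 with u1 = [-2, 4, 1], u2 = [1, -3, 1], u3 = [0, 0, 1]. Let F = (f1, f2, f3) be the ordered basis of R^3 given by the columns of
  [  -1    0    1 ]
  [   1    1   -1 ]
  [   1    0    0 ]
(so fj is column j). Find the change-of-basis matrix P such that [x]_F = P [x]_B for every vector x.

[[1, 1, 1], [2, -2, 0], [-1, 2, 1]]

Column j of P is [uj]_F, since P maps B-coordinates to F-coordinates.
Expressing u1 in F: u1 = f1 + 2f2 - f3, so column 1 of P is [1, 2, -1].
Doing the same for each uj gives P = [[1, 1, 1], [2, -2, 0], [-1, 2, 1]].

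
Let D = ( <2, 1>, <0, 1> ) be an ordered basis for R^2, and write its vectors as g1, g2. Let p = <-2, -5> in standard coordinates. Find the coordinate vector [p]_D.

<-1, -4>

We seek scalars with c_1 g1 + c_2 g2 = p; equivalently solve M c = p where the columns of M are g1, g2.
System: 2c_1 + 0c_2 = -2, c_1 + c_2 = -5; solving gives c_1 = -1, c_2 = -4.
Check: -g1 - 4g2 = <-2, -5>.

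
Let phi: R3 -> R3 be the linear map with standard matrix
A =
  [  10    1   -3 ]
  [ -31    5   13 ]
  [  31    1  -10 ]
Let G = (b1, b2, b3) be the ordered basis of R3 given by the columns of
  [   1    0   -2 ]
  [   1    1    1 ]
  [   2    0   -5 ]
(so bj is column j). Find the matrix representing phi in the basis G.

[[1, 3, 2], [1, 1, -3], [-2, 1, 3]]

With P the matrix whose columns are b1, ..., b3, [phi]_G = P^(-1) A P.
Column by column: phi(b1) = A b1 = (5, 0, 12); its G-coordinates (1, 1, -2) give column 1.
Continuing for each basis vector yields [phi]_G = [[1, 3, 2], [1, 1, -3], [-2, 1, 3]].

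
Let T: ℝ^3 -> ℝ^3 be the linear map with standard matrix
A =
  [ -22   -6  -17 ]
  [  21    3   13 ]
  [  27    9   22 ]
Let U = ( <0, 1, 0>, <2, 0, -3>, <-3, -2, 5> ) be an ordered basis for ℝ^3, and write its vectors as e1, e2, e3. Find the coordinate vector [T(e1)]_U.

Column 1 of [T]_U is the U-coordinate vector of T(e1).
In standard coordinates T(e1) = A e1 = <-6, 3, 9>.
Converting to U: <-6, 3, 9> = 3e1 - 3e2 + 0·e3, so the coordinate vector is <3, -3, 0>.

<3, -3, 0>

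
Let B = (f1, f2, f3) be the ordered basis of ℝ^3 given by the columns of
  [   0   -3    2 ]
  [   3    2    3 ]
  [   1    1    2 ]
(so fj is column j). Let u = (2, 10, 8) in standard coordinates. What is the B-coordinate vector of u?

Write u = c_1 f1 + ... + c_3 f3 and solve for the c_i.
Gaussian elimination on [M | u] yields c = (-2, 2, 4).
Check: -2f1 + 2f2 + 4f3 = (2, 10, 8).

(-2, 2, 4)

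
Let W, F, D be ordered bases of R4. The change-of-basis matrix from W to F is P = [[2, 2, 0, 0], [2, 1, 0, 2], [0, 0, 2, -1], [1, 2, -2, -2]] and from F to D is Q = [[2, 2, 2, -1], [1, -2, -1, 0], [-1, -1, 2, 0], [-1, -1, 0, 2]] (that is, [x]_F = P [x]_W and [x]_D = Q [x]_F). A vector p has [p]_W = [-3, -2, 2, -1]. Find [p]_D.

First [p]_F = P [p]_W = [-10, -10, 5, -9].
Then [p]_D = Q [p]_F = [-21, 5, 30, 2].

[-21, 5, 30, 2]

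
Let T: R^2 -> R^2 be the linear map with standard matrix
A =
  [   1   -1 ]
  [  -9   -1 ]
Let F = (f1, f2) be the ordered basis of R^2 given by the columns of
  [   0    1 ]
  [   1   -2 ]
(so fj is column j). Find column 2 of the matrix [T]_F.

[-1, 3]

Column 2 of [T]_F is the F-coordinate vector of T(f2).
In standard coordinates T(f2) = A f2 = [3, -7].
Converting to F: [3, -7] = -f1 + 3f2, so the coordinate vector is [-1, 3].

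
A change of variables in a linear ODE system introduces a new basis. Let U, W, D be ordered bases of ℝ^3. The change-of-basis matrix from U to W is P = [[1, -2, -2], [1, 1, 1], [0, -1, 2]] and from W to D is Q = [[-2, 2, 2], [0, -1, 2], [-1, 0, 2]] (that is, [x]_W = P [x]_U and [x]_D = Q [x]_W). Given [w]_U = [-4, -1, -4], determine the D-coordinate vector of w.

Composing the changes, [w]_D = Q P [w]_U.
Q P = [[0, 4, 10], [-1, -3, 3], [-1, 0, 6]]; applying this to [-4, -1, -4] gives [-44, -5, -20].

[-44, -5, -20]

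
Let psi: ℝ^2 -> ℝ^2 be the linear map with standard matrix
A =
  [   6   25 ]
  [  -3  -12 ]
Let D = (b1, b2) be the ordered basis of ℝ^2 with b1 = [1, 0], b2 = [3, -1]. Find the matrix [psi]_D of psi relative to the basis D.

[[-3, 2], [3, -3]]

The j-th column of [psi]_D is [psi(bj)]_D.
psi(b1) = A b1 = [6, -3] = -3b1 + 3b2, so column 1 is [-3, 3].
Repeating for b2 and assembling the columns gives [[-3, 2], [3, -3]].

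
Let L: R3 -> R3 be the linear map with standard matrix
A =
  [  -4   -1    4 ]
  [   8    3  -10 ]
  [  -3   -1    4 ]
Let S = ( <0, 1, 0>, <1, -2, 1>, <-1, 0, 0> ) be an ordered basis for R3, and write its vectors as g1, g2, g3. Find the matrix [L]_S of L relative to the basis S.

[[1, -2, -2], [-1, 3, 3], [0, 1, -1]]

With P the matrix whose columns are g1, ..., g3, [L]_S = P^(-1) A P.
Column by column: L(g1) = A g1 = <-1, 3, -1>; its S-coordinates <1, -1, 0> give column 1.
Continuing for each basis vector yields [L]_S = [[1, -2, -2], [-1, 3, 3], [0, 1, -1]].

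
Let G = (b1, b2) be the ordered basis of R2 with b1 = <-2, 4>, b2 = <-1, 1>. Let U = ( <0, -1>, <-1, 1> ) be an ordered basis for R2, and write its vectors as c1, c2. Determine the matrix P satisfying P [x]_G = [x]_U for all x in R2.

[[-2, 0], [2, 1]]

Let M have columns bj and N have columns cj. Then for every x, N [x]_U = x = M [x]_G, so P = N^(-1) M.
Since det N = -1, N^(-1) has integer entries; multiplying gives P = [[-2, 0], [2, 1]].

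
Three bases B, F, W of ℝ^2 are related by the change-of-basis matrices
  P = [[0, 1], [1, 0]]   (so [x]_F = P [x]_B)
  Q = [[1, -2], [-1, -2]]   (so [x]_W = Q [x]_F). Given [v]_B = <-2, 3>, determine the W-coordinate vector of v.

<7, 1>

Composing the changes, [v]_W = Q P [v]_B.
Q P = [[-2, 1], [-2, -1]]; applying this to <-2, 3> gives <7, 1>.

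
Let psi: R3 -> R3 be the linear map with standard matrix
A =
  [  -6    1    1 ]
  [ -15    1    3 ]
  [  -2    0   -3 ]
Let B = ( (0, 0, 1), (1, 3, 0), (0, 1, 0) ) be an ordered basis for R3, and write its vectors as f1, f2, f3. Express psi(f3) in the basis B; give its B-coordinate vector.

Compute psi(f3) = A f3 = (1, 1, 0) in standard coordinates.
Then write this in B-coordinates: solve for y in y_1 f1 + ... + y_3 f3 = (1, 1, 0).
This gives y = (0, 1, -2), which is column 3 of [psi]_B.

(0, 1, -2)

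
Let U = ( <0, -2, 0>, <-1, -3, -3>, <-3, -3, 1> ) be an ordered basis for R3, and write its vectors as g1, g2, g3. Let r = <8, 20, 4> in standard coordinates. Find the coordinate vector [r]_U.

Write r = c_1 g1 + ... + c_3 g3 and solve for the c_i.
Row-reducing the augmented matrix [M | r] gives c = (-4, -2, -2).
Check: -4g1 - 2g2 - 2g3 = <8, 20, 4>.

<-4, -2, -2>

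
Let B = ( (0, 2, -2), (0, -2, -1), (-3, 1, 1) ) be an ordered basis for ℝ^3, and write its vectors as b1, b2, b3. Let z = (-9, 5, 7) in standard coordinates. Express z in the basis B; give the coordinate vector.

We seek scalars with c_1 b1 + ... + c_3 b3 = z; equivalently solve M c = z where the columns of M are b1, ..., b3.
Row-reducing the augmented matrix [M | z] gives c = (-1, -2, 3).
Check: -b1 - 2b2 + 3b3 = (-9, 5, 7).

(-1, -2, 3)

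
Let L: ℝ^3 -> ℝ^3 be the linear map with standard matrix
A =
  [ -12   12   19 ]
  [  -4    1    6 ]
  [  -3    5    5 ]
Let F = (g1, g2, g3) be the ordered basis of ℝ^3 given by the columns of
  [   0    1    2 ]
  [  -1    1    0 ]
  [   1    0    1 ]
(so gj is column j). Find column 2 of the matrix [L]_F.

<1, -2, 1>

Compute L(g2) = A g2 = <0, -3, 2> in standard coordinates.
Then write this in F-coordinates: solve for y in y_1 g1 + ... + y_3 g3 = <0, -3, 2>.
This gives y = <1, -2, 1>, which is column 2 of [L]_F.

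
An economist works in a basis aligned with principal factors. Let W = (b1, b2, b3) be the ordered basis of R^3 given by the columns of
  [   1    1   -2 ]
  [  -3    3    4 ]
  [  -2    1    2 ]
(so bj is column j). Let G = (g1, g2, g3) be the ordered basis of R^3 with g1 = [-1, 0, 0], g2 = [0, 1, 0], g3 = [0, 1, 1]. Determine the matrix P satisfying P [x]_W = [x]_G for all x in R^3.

[[-1, -1, 2], [-1, 2, 2], [-2, 1, 2]]

Take x = bj: its W-coordinates are the j-th standard unit vector, so P e_j — column j of P — equals [bj]_G.
b1 = -g1 - g2 - 2g3, giving column 1 = [-1, -1, -2]; repeating for each j gives P = [[-1, -1, 2], [-1, 2, 2], [-2, 1, 2]].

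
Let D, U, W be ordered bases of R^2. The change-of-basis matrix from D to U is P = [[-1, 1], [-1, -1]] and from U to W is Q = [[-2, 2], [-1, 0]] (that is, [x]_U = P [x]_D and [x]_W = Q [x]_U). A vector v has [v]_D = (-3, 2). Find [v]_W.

(-8, -5)

Composing the changes, [v]_W = Q P [v]_D.
Q P = [[0, -4], [1, -1]]; applying this to (-3, 2) gives (-8, -5).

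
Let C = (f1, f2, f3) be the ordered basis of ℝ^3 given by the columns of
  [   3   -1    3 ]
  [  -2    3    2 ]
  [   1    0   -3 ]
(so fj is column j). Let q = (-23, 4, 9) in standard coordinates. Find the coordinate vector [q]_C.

(-3, 2, -4)

Write q = c_1 f1 + ... + c_3 f3 and solve for the c_i.
Row-reducing the augmented matrix [M | q] gives c = (-3, 2, -4).
Check: -3f1 + 2f2 - 4f3 = (-23, 4, 9).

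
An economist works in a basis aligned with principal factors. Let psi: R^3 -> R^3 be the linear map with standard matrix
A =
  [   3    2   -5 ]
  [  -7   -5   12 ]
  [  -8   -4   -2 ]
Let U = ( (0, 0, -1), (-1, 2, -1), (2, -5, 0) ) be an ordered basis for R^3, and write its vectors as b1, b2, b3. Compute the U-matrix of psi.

With P the matrix whose columns are b1, ..., b3, [psi]_U = P^(-1) A P.
Column by column: psi(b1) = A b1 = (5, -12, 2); its U-coordinates (-1, -1, 2) give column 1.
Continuing for each basis vector yields [psi]_U = [[-1, -2, -2], [-1, 0, -2], [2, 3, -3]].

[[-1, -2, -2], [-1, 0, -2], [2, 3, -3]]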